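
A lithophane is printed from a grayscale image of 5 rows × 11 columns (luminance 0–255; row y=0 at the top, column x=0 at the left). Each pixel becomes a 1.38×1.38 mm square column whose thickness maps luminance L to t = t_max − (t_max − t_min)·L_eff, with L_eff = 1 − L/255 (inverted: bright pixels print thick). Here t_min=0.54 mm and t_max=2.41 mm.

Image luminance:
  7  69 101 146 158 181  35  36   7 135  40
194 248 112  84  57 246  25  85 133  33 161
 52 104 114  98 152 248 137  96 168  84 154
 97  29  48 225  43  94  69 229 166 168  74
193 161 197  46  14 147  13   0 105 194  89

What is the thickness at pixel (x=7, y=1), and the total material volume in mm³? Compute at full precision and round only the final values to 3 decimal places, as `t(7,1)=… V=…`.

span = t_max - t_min = 2.41 - 0.54 = 1.870
L(7,1) = 85, L_eff = 1 - 85/255 = 0.666667 (inverted)
t(7,1) = 2.41 - 1.870·0.666667 = 1.163
Σt over all 5·11 pixels = 111661/1500 ≈ 74.4406667
V = pitch²·Σt = 1.38²·111661/1500 = 141.765

t(7,1)=1.163 V=141.765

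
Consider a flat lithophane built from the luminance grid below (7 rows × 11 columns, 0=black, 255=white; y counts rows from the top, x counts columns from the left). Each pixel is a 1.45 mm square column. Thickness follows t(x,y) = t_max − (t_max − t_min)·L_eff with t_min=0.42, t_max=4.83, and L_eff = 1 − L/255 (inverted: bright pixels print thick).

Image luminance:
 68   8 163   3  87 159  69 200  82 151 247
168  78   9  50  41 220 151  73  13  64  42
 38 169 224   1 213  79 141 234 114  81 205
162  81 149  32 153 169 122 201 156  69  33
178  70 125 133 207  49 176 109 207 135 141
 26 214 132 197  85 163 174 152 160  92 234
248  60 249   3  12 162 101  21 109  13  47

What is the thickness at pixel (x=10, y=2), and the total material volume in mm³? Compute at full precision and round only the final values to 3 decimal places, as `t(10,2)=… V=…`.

t(10,2)=3.965 V=400.915

span = t_max - t_min = 4.83 - 0.42 = 4.410
L(10,2) = 205, L_eff = 1 - 205/255 = 0.196078 (inverted)
t(10,2) = 4.83 - 4.410·0.196078 = 3.965
Σt over all 7·11 pixels = 810411/4250 ≈ 190.6849412
V = pitch²·Σt = 1.45²·810411/4250 = 400.915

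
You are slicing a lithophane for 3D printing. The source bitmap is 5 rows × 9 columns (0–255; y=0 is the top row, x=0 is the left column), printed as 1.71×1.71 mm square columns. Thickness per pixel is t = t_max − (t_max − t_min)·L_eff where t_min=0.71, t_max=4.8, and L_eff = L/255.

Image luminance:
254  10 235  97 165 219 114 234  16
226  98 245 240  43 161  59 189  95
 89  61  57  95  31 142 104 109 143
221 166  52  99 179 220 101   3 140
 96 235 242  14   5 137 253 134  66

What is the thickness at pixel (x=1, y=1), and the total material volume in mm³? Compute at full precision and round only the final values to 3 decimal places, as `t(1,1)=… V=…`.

span = t_max - t_min = 4.8 - 0.71 = 4.090
L(1,1) = 98, L_eff = 98/255 = 0.384314
t(1,1) = 4.8 - 4.090·0.384314 = 3.228
Σt over all 5·9 pixels = 1548677/12750 ≈ 121.4648627
V = pitch²·Σt = 1.71²·1548677/12750 = 355.175

t(1,1)=3.228 V=355.175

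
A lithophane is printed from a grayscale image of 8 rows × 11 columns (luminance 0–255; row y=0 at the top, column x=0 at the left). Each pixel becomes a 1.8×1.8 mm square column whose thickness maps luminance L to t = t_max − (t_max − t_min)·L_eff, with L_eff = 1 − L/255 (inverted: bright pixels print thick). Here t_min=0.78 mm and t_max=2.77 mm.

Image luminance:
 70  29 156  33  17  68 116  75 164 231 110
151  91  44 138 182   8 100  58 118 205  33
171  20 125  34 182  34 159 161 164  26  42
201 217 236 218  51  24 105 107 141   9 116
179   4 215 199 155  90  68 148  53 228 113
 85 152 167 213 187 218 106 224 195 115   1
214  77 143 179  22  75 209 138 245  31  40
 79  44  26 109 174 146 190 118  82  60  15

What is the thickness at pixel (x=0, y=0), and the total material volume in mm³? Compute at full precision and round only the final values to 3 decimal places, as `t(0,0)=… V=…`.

span = t_max - t_min = 2.77 - 0.78 = 1.990
L(0,0) = 70, L_eff = 1 - 70/255 = 0.725490 (inverted)
t(0,0) = 2.77 - 1.990·0.725490 = 1.326
Σt over all 8·11 pixels = 3794249/25500 ≈ 148.7940784
V = pitch²·Σt = 1.8²·3794249/25500 = 482.093

t(0,0)=1.326 V=482.093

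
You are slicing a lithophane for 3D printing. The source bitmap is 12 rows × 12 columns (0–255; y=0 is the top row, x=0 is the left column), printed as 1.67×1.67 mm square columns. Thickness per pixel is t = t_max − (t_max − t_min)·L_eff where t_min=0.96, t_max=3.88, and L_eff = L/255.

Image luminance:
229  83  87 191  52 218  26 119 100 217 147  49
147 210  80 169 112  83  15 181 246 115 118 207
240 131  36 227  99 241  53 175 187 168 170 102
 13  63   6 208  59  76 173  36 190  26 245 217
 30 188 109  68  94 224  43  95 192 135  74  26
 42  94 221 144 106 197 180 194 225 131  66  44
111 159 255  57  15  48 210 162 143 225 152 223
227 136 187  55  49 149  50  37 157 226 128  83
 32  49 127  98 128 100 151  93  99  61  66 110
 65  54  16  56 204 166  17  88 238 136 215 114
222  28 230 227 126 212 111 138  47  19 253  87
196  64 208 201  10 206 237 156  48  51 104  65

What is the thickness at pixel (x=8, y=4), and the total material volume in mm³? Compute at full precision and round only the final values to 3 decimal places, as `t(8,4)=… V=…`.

t(8,4)=1.681 V=975.804

span = t_max - t_min = 3.88 - 0.96 = 2.920
L(8,4) = 192, L_eff = 192/255 = 0.752941
t(8,4) = 3.88 - 2.920·0.752941 = 1.681
Σt over all 12·12 pixels = 743513/2125 ≈ 349.8884706
V = pitch²·Σt = 1.67²·743513/2125 = 975.804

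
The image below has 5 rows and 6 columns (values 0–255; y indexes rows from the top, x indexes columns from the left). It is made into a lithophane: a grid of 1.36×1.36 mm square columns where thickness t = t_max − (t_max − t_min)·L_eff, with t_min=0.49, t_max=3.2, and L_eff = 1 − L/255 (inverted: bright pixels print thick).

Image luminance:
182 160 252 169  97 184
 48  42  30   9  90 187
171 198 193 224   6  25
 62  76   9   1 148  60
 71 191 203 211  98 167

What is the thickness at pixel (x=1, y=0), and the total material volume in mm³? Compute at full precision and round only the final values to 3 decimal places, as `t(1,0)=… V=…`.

span = t_max - t_min = 3.2 - 0.49 = 2.710
L(1,0) = 160, L_eff = 1 - 160/255 = 0.372549 (inverted)
t(1,0) = 3.2 - 2.710·0.372549 = 2.190
Σt over all 5·6 pixels = 223449/4250 ≈ 52.5762353
V = pitch²·Σt = 1.36²·223449/4250 = 97.245

t(1,0)=2.190 V=97.245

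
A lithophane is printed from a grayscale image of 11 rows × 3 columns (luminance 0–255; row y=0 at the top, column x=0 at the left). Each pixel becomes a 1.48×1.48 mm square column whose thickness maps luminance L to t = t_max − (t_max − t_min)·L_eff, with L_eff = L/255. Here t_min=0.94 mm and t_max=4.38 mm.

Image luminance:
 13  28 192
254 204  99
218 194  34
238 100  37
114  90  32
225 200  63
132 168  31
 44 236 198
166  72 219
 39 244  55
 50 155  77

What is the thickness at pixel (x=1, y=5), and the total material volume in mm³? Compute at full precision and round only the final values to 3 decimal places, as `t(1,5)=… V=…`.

span = t_max - t_min = 4.38 - 0.94 = 3.440
L(1,5) = 200, L_eff = 200/255 = 0.784314
t(1,5) = 4.38 - 3.440·0.784314 = 1.682
Σt over all 11·3 pixels = 372291/4250 ≈ 87.5978824
V = pitch²·Σt = 1.48²·372291/4250 = 191.874

t(1,5)=1.682 V=191.874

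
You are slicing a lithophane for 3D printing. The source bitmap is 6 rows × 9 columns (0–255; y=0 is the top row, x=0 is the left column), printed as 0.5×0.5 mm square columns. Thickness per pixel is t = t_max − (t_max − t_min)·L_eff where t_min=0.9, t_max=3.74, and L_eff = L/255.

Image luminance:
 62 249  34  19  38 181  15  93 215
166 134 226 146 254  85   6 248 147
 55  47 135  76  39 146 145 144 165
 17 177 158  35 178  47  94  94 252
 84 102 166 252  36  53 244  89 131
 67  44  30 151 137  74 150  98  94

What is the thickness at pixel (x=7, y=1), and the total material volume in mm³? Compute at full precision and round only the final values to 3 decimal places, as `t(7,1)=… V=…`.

t(7,1)=0.978 V=32.882

span = t_max - t_min = 3.74 - 0.9 = 2.840
L(7,1) = 248, L_eff = 248/255 = 0.972549
t(7,1) = 3.74 - 2.840·0.972549 = 0.978
Σt over all 6·9 pixels = 131.528
V = pitch²·Σt = 0.5²·131.528 = 32.882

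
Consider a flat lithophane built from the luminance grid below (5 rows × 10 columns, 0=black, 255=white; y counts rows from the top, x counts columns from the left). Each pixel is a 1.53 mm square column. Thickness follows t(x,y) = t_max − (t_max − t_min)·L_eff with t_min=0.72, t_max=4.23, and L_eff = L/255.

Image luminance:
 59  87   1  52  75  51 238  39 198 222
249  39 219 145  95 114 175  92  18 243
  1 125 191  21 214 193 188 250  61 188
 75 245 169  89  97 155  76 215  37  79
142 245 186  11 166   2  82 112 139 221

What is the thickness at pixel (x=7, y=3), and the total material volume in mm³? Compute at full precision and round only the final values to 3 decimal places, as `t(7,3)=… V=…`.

span = t_max - t_min = 4.23 - 0.72 = 3.510
L(7,3) = 215, L_eff = 215/255 = 0.843137
t(7,3) = 4.23 - 3.510·0.843137 = 1.271
Σt over all 5·10 pixels = 262647/2125 ≈ 123.5985882
V = pitch²·Σt = 1.53²·262647/2125 = 289.332

t(7,3)=1.271 V=289.332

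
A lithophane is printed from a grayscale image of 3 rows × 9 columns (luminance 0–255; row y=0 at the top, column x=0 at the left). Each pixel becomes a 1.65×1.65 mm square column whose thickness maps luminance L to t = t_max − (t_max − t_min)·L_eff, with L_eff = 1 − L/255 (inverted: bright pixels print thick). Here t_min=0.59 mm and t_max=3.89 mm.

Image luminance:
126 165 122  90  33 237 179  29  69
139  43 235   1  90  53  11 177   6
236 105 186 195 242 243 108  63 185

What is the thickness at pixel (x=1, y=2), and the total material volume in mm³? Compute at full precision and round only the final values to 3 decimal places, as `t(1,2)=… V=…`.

span = t_max - t_min = 3.89 - 0.59 = 3.300
L(1,2) = 105, L_eff = 1 - 105/255 = 0.588235 (inverted)
t(1,2) = 3.89 - 3.300·0.588235 = 1.949
Σt over all 3·9 pixels = 101177/1700 ≈ 59.5158824
V = pitch²·Σt = 1.65²·101177/1700 = 162.032

t(1,2)=1.949 V=162.032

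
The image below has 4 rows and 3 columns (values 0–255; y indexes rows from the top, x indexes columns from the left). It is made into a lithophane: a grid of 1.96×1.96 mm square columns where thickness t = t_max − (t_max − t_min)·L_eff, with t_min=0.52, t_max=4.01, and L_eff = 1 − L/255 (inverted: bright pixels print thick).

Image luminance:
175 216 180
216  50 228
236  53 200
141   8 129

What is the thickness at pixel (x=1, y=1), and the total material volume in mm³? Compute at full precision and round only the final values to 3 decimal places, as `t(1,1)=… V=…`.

t(1,1)=1.204 V=120.293

span = t_max - t_min = 4.01 - 0.52 = 3.490
L(1,1) = 50, L_eff = 1 - 50/255 = 0.803922 (inverted)
t(1,1) = 4.01 - 3.490·0.803922 = 1.204
Σt over all 4·3 pixels = 199622/6375 ≈ 31.3132549
V = pitch²·Σt = 1.96²·199622/6375 = 120.293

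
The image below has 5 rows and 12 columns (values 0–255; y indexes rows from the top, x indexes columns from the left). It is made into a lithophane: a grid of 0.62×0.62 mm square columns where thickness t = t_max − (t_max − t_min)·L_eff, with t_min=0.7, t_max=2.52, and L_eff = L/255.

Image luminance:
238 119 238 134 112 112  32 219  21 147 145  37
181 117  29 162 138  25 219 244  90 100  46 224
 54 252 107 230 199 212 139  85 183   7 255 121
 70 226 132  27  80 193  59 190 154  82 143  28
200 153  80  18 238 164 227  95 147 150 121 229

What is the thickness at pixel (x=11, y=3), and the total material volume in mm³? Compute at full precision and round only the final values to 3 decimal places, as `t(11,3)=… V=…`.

t(11,3)=2.320 V=35.682

span = t_max - t_min = 2.52 - 0.7 = 1.820
L(11,3) = 28, L_eff = 28/255 = 0.109804
t(11,3) = 2.52 - 1.820·0.109804 = 2.320
Σt over all 5·12 pixels = 1183511/12750 ≈ 92.8243922
V = pitch²·Σt = 0.62²·1183511/12750 = 35.682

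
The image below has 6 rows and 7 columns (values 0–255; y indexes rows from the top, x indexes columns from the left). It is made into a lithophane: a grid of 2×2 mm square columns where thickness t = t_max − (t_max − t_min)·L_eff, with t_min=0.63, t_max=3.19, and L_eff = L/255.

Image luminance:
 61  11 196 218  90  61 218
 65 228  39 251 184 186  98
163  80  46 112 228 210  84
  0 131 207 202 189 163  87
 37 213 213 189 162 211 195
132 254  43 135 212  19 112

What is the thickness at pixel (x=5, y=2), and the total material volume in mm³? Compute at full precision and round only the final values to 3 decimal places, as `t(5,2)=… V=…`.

span = t_max - t_min = 3.19 - 0.63 = 2.560
L(5,2) = 210, L_eff = 210/255 = 0.823529
t(5,2) = 3.19 - 2.560·0.823529 = 1.082
Σt over all 6·7 pixels = 189713/2550 ≈ 74.3972549
V = pitch²·Σt = 2²·189713/2550 = 297.589

t(5,2)=1.082 V=297.589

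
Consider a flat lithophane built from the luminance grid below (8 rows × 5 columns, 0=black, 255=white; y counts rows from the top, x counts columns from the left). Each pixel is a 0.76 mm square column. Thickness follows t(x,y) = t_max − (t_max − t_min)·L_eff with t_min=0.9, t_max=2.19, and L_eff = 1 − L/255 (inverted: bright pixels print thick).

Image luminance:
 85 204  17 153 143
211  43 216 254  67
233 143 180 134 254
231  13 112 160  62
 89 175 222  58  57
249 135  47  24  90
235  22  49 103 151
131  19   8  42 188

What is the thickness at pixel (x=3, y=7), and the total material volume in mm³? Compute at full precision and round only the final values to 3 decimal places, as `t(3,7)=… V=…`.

t(3,7)=1.112 V=35.430

span = t_max - t_min = 2.19 - 0.9 = 1.290
L(3,7) = 42, L_eff = 1 - 42/255 = 0.835294 (inverted)
t(3,7) = 2.19 - 1.290·0.835294 = 1.112
Σt over all 8·5 pixels = 521387/8500 ≈ 61.3396471
V = pitch²·Σt = 0.76²·521387/8500 = 35.430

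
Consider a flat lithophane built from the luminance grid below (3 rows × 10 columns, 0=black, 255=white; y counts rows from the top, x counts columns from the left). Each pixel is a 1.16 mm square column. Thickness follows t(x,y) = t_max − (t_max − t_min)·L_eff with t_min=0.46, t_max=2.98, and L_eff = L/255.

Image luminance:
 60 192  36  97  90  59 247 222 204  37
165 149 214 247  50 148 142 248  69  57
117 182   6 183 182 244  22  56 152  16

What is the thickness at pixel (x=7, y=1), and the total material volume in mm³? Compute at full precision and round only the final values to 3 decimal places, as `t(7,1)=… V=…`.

t(7,1)=0.529 V=68.529

span = t_max - t_min = 2.98 - 0.46 = 2.520
L(7,1) = 248, L_eff = 248/255 = 0.972549
t(7,1) = 2.98 - 2.520·0.972549 = 0.529
Σt over all 3·10 pixels = 50.928
V = pitch²·Σt = 1.16²·50.928 = 68.529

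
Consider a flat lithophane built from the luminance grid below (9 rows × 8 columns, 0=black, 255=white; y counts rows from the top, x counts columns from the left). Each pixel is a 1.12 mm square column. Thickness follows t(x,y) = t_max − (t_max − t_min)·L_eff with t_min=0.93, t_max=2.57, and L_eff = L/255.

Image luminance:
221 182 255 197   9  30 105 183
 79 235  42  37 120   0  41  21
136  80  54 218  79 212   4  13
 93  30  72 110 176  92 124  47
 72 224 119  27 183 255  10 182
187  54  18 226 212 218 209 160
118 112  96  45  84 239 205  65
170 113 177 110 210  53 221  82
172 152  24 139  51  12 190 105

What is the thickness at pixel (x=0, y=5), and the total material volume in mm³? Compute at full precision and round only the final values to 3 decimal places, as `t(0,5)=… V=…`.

t(0,5)=1.367 V=162.750

span = t_max - t_min = 2.57 - 0.93 = 1.640
L(0,5) = 187, L_eff = 187/255 = 0.733333
t(0,5) = 2.57 - 1.640·0.733333 = 1.367
Σt over all 9·8 pixels = 275704/2125 ≈ 129.7430588
V = pitch²·Σt = 1.12²·275704/2125 = 162.750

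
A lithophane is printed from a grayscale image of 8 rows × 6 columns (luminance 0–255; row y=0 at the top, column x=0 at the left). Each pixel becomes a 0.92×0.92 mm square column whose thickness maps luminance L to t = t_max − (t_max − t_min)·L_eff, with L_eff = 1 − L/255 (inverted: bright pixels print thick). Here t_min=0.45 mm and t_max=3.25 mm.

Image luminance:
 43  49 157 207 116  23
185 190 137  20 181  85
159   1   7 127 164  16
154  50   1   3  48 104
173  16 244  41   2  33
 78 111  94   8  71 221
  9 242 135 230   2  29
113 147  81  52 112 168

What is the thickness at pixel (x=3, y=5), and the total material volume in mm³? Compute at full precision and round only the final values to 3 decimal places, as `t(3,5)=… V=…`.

span = t_max - t_min = 3.25 - 0.45 = 2.800
L(3,5) = 8, L_eff = 1 - 8/255 = 0.968627 (inverted)
t(3,5) = 3.25 - 2.800·0.968627 = 0.538
Σt over all 8·6 pixels = 92486/1275 ≈ 72.5380392
V = pitch²·Σt = 0.92²·92486/1275 = 61.396

t(3,5)=0.538 V=61.396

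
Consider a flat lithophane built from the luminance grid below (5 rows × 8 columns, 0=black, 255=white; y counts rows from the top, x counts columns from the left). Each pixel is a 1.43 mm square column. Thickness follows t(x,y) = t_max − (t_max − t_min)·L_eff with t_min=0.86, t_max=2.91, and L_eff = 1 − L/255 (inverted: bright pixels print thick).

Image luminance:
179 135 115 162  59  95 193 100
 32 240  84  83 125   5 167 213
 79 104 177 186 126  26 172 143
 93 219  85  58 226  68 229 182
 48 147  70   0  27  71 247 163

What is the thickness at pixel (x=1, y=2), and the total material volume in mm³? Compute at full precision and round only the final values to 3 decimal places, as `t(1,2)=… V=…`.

span = t_max - t_min = 2.91 - 0.86 = 2.050
L(1,2) = 104, L_eff = 1 - 104/255 = 0.592157 (inverted)
t(1,2) = 2.91 - 2.050·0.592157 = 1.696
Σt over all 5·8 pixels = 377693/5100 ≈ 74.0574510
V = pitch²·Σt = 1.43²·377693/5100 = 151.440

t(1,2)=1.696 V=151.440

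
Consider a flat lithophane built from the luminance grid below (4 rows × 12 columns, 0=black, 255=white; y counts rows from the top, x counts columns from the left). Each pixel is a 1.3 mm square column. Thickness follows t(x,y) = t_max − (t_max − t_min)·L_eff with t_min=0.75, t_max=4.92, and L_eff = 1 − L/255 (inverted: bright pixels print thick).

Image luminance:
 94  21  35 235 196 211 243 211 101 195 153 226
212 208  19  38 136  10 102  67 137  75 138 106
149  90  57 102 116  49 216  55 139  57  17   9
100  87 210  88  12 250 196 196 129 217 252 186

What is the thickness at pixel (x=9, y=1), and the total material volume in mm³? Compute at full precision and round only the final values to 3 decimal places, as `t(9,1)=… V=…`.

span = t_max - t_min = 4.92 - 0.75 = 4.170
L(9,1) = 75, L_eff = 1 - 75/255 = 0.705882 (inverted)
t(9,1) = 4.92 - 4.170·0.705882 = 1.976
Σt over all 4·12 pixels = 290143/2125 ≈ 136.5378824
V = pitch²·Σt = 1.3²·290143/2125 = 230.749

t(9,1)=1.976 V=230.749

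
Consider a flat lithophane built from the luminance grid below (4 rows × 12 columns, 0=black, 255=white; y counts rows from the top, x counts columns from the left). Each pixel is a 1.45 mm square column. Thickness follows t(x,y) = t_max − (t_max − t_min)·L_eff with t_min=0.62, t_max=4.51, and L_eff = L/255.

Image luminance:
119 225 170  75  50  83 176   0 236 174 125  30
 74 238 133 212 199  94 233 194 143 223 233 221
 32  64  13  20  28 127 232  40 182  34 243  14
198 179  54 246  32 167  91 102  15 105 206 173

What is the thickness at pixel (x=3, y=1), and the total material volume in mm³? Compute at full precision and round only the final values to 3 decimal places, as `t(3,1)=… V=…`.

t(3,1)=1.276 V=254.466

span = t_max - t_min = 4.51 - 0.62 = 3.890
L(3,1) = 212, L_eff = 212/255 = 0.831373
t(3,1) = 4.51 - 3.890·0.831373 = 1.276
Σt over all 4·12 pixels = 3086267/25500 ≈ 121.0300784
V = pitch²·Σt = 1.45²·3086267/25500 = 254.466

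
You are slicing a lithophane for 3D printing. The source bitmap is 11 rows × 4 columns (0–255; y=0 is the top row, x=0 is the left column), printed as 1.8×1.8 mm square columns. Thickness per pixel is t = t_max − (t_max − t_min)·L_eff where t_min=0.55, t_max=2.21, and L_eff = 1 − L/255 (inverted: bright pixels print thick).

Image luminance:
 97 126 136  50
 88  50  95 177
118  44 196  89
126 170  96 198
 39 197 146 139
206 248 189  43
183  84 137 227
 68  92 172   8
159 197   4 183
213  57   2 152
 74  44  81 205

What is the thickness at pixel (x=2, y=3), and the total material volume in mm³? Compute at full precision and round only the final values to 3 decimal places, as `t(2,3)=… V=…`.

t(2,3)=1.175 V=192.409

span = t_max - t_min = 2.21 - 0.55 = 1.660
L(2,3) = 96, L_eff = 1 - 96/255 = 0.623529 (inverted)
t(2,3) = 2.21 - 1.660·0.623529 = 1.175
Σt over all 11·4 pixels = 151433/2550 ≈ 59.3854902
V = pitch²·Σt = 1.8²·151433/2550 = 192.409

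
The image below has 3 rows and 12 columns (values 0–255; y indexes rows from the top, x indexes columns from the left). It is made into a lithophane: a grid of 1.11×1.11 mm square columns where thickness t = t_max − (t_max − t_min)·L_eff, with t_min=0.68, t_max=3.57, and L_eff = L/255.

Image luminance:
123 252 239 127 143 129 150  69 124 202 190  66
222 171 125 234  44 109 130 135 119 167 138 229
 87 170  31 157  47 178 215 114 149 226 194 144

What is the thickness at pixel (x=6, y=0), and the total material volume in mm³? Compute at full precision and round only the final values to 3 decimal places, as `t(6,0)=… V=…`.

t(6,0)=1.870 V=83.657

span = t_max - t_min = 3.57 - 0.68 = 2.890
L(6,0) = 150, L_eff = 150/255 = 0.588235
t(6,0) = 3.57 - 2.890·0.588235 = 1.870
Σt over all 3·12 pixels = 67.898
V = pitch²·Σt = 1.11²·67.898 = 83.657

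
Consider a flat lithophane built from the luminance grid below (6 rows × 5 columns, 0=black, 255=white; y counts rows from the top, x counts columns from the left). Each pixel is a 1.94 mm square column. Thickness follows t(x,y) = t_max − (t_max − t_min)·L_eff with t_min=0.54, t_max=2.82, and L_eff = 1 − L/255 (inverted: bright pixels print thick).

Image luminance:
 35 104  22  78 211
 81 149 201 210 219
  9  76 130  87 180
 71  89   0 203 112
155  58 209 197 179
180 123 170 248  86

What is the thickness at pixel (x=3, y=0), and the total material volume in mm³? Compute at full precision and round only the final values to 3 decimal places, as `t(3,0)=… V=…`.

t(3,0)=1.237 V=191.267

span = t_max - t_min = 2.82 - 0.54 = 2.280
L(3,0) = 78, L_eff = 1 - 78/255 = 0.694118 (inverted)
t(3,0) = 2.82 - 2.280·0.694118 = 1.237
Σt over all 6·5 pixels = 107993/2125 ≈ 50.8202353
V = pitch²·Σt = 1.94²·107993/2125 = 191.267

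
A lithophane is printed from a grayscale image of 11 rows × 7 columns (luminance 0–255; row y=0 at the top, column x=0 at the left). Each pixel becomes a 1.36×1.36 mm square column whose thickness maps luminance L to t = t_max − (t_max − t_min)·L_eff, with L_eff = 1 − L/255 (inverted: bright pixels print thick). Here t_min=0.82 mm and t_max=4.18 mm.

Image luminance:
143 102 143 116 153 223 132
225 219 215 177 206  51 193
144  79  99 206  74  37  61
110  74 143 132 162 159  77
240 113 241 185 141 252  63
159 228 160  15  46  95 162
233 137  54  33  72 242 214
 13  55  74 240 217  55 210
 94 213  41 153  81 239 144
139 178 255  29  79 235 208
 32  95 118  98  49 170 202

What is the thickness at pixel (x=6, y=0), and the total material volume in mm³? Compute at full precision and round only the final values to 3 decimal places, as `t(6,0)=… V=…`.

span = t_max - t_min = 4.18 - 0.82 = 3.360
L(6,0) = 132, L_eff = 1 - 132/255 = 0.482353 (inverted)
t(6,0) = 4.18 - 3.360·0.482353 = 2.559
Σt over all 11·7 pixels = 865081/4250 ≈ 203.5484706
V = pitch²·Σt = 1.36²·865081/4250 = 376.483

t(6,0)=2.559 V=376.483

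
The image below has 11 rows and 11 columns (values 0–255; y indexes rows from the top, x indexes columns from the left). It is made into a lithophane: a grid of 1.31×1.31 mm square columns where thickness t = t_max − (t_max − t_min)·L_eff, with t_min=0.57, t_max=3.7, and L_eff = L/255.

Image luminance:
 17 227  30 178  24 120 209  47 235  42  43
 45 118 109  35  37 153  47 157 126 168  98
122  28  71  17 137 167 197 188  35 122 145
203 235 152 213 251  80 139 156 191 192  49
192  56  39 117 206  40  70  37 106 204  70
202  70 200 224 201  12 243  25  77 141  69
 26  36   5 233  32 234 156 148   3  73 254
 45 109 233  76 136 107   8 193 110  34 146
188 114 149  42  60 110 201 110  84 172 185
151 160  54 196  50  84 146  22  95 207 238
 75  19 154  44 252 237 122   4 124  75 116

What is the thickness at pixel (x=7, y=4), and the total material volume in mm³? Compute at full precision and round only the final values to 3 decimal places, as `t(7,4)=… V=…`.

t(7,4)=3.246 V=465.120

span = t_max - t_min = 3.7 - 0.57 = 3.130
L(7,4) = 37, L_eff = 37/255 = 0.145098
t(7,4) = 3.7 - 3.130·0.145098 = 3.246
Σt over all 11·11 pixels = 6911341/25500 ≈ 271.0329804
V = pitch²·Σt = 1.31²·6911341/25500 = 465.120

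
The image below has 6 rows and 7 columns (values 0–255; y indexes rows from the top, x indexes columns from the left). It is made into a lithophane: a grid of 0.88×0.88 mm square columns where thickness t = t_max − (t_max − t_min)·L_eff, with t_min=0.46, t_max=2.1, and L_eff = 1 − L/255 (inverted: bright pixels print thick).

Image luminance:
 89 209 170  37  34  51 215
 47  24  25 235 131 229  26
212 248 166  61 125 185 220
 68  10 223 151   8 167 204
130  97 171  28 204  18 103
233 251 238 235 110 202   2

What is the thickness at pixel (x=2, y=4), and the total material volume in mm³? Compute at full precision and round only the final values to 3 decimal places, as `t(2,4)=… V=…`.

span = t_max - t_min = 2.1 - 0.46 = 1.640
L(2,4) = 171, L_eff = 1 - 171/255 = 0.329412 (inverted)
t(2,4) = 2.1 - 1.640·0.329412 = 1.560
Σt over all 6·7 pixels = 117479/2125 ≈ 55.2842353
V = pitch²·Σt = 0.88²·117479/2125 = 42.812

t(2,4)=1.560 V=42.812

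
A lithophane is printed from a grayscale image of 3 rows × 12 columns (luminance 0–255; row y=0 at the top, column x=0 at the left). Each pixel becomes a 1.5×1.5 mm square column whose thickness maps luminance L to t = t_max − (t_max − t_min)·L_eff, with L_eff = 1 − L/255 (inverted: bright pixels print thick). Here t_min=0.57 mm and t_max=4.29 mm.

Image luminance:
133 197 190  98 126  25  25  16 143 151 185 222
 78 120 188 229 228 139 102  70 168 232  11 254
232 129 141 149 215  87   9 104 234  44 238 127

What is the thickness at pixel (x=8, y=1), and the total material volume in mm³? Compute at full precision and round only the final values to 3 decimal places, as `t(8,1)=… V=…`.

span = t_max - t_min = 4.29 - 0.57 = 3.720
L(8,1) = 168, L_eff = 1 - 168/255 = 0.341176 (inverted)
t(8,1) = 4.29 - 3.720·0.341176 = 3.021
Σt over all 3·12 pixels = 199814/2125 ≈ 94.0301176
V = pitch²·Σt = 1.5²·199814/2125 = 211.568

t(8,1)=3.021 V=211.568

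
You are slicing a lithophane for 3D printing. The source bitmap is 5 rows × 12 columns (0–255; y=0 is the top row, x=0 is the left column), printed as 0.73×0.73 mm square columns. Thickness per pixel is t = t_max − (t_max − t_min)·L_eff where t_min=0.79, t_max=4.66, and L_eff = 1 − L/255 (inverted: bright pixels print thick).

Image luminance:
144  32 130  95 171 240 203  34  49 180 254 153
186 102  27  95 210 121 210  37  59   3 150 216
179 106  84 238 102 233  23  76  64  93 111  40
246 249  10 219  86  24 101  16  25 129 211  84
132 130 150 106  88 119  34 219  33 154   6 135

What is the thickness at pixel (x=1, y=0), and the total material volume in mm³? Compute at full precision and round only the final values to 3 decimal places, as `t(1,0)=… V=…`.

t(1,0)=1.276 V=83.134

span = t_max - t_min = 4.66 - 0.79 = 3.870
L(1,0) = 32, L_eff = 1 - 32/255 = 0.874510 (inverted)
t(1,0) = 4.66 - 3.870·0.874510 = 1.276
Σt over all 5·12 pixels = 331506/2125 ≈ 156.0028235
V = pitch²·Σt = 0.73²·331506/2125 = 83.134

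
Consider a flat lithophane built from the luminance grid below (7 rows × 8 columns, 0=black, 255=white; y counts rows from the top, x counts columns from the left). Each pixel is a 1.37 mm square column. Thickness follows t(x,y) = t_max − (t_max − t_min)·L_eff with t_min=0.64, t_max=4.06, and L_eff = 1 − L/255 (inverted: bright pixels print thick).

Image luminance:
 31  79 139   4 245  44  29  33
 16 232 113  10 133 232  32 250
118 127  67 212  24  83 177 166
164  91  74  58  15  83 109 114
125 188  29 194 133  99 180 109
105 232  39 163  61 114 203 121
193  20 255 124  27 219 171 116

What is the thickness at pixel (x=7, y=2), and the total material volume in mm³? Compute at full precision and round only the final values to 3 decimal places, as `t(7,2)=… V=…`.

t(7,2)=2.866 V=231.494

span = t_max - t_min = 4.06 - 0.64 = 3.420
L(7,2) = 166, L_eff = 1 - 166/255 = 0.349020 (inverted)
t(7,2) = 4.06 - 3.420·0.349020 = 2.866
Σt over all 7·8 pixels = 262094/2125 ≈ 123.3383529
V = pitch²·Σt = 1.37²·262094/2125 = 231.494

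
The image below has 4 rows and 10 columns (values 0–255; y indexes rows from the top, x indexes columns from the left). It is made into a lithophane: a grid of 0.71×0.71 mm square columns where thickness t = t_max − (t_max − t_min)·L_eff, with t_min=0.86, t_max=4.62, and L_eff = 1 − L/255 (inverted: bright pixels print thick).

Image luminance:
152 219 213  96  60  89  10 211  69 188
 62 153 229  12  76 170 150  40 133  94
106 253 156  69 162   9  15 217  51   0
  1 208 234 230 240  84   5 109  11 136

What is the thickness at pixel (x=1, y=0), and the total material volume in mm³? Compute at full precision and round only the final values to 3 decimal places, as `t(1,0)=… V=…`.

span = t_max - t_min = 4.62 - 0.86 = 3.760
L(1,0) = 219, L_eff = 1 - 219/255 = 0.141176 (inverted)
t(1,0) = 4.62 - 3.760·0.141176 = 4.089
Σt over all 4·10 pixels = 221056/2125 ≈ 104.0263529
V = pitch²·Σt = 0.71²·221056/2125 = 52.440

t(1,0)=4.089 V=52.440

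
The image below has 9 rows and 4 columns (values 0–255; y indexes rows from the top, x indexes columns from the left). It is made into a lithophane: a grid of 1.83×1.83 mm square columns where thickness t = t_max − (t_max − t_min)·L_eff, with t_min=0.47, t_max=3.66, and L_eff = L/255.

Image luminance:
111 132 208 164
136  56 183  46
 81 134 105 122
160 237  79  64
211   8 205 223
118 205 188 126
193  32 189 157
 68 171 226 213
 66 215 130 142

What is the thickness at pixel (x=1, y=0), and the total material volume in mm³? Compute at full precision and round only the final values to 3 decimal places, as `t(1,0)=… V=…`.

t(1,0)=2.009 V=227.424

span = t_max - t_min = 3.66 - 0.47 = 3.190
L(1,0) = 132, L_eff = 132/255 = 0.517647
t(1,0) = 3.66 - 3.190·0.517647 = 2.009
Σt over all 9·4 pixels = 432926/6375 ≈ 67.9099608
V = pitch²·Σt = 1.83²·432926/6375 = 227.424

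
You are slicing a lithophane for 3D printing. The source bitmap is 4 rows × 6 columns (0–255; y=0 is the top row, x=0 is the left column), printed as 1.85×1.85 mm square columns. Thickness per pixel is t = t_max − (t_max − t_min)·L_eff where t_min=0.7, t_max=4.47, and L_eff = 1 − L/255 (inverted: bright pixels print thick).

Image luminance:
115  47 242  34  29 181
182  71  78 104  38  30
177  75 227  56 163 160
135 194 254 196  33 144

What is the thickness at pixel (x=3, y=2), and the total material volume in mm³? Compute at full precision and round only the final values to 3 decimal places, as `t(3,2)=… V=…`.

span = t_max - t_min = 4.47 - 0.7 = 3.770
L(3,2) = 56, L_eff = 1 - 56/255 = 0.780392 (inverted)
t(3,2) = 4.47 - 3.770·0.780392 = 1.528
Σt over all 4·6 pixels = 309241/5100 ≈ 60.6354902
V = pitch²·Σt = 1.85²·309241/5100 = 207.525

t(3,2)=1.528 V=207.525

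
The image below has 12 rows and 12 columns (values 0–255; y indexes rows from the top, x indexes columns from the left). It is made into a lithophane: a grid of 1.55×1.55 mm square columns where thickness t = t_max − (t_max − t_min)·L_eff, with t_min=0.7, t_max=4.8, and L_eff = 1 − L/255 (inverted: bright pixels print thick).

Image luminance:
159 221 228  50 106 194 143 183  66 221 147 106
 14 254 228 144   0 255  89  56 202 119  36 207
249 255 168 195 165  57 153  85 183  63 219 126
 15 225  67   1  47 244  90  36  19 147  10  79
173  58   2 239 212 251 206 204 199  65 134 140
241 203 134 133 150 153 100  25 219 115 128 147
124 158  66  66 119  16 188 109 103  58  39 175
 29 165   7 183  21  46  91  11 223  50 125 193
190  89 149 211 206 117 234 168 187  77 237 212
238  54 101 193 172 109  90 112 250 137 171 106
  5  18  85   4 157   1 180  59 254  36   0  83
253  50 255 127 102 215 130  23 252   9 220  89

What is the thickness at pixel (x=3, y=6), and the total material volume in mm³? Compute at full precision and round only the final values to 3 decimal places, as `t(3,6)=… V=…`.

t(3,6)=1.761 V=966.030

span = t_max - t_min = 4.8 - 0.7 = 4.100
L(3,6) = 66, L_eff = 1 - 66/255 = 0.741176 (inverted)
t(3,6) = 4.8 - 4.100·0.741176 = 1.761
Σt over all 12·12 pixels = 1025339/2550 ≈ 402.0937255
V = pitch²·Σt = 1.55²·1025339/2550 = 966.030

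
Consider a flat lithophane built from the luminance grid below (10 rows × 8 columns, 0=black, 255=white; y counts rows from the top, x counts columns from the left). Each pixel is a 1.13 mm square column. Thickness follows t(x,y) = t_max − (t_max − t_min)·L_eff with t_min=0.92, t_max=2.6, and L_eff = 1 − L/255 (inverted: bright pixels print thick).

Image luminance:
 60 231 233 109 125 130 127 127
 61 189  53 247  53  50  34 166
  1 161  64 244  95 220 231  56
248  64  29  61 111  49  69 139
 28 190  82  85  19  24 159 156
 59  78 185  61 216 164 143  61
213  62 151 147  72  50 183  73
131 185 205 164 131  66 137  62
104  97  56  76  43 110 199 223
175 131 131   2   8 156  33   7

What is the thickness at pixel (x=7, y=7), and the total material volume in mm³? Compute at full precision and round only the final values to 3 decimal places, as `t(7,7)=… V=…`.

span = t_max - t_min = 2.6 - 0.92 = 1.680
L(7,7) = 62, L_eff = 1 - 62/255 = 0.756863 (inverted)
t(7,7) = 2.6 - 1.680·0.756863 = 1.328
Σt over all 10·8 pixels = 56844/425 ≈ 133.7505882
V = pitch²·Σt = 1.13²·56844/425 = 170.786

t(7,7)=1.328 V=170.786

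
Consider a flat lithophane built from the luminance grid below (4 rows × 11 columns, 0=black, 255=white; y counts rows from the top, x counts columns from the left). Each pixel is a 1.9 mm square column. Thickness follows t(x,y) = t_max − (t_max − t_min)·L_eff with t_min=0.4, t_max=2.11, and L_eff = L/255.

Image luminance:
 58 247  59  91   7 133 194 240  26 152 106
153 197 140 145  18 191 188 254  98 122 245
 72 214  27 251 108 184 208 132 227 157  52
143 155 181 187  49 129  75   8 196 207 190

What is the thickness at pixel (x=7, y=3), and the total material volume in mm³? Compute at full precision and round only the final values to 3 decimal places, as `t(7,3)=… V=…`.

t(7,3)=2.056 V=184.674

span = t_max - t_min = 2.11 - 0.4 = 1.710
L(7,3) = 8, L_eff = 8/255 = 0.031373
t(7,3) = 2.11 - 1.710·0.031373 = 2.056
Σt over all 4·11 pixels = 108707/2125 ≈ 51.1562353
V = pitch²·Σt = 1.9²·108707/2125 = 184.674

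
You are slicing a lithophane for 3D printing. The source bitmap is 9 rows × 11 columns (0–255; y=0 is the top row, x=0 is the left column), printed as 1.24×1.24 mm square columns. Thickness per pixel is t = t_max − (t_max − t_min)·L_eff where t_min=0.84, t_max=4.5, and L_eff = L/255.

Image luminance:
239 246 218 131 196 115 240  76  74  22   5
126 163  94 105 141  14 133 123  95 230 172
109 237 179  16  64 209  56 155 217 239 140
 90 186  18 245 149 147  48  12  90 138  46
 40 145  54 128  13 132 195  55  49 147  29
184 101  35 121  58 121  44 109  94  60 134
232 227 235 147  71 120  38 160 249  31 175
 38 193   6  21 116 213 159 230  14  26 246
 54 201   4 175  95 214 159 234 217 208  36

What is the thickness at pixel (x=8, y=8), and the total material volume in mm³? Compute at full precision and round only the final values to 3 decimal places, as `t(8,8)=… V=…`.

t(8,8)=1.385 V=412.668

span = t_max - t_min = 4.5 - 0.84 = 3.660
L(8,8) = 217, L_eff = 217/255 = 0.850980
t(8,8) = 4.5 - 3.660·0.850980 = 1.385
Σt over all 9·11 pixels = 228127/850 ≈ 268.3847059
V = pitch²·Σt = 1.24²·228127/850 = 412.668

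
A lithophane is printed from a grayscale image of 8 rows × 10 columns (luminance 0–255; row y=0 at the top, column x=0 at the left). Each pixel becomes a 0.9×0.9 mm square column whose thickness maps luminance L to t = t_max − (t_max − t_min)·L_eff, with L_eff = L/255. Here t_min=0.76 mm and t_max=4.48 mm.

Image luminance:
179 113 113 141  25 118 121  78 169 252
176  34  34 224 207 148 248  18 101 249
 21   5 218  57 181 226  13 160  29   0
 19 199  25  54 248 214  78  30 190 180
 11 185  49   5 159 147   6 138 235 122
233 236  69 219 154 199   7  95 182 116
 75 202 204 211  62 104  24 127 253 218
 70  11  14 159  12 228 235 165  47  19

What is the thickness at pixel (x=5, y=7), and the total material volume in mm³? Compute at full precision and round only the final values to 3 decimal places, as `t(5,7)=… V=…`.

span = t_max - t_min = 4.48 - 0.76 = 3.720
L(5,7) = 228, L_eff = 228/255 = 0.894118
t(5,7) = 4.48 - 3.720·0.894118 = 1.154
Σt over all 8·10 pixels = 454638/2125 ≈ 213.9472941
V = pitch²·Σt = 0.9²·454638/2125 = 173.297

t(5,7)=1.154 V=173.297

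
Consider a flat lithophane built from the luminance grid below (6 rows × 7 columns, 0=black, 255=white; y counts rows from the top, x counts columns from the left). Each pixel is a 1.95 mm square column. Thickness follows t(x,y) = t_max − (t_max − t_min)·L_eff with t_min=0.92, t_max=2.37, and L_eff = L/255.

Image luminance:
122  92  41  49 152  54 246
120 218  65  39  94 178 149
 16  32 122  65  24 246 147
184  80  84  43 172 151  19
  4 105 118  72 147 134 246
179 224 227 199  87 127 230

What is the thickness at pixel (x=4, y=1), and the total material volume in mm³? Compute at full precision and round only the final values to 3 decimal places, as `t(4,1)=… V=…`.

t(4,1)=1.835 V=268.163

span = t_max - t_min = 2.37 - 0.92 = 1.450
L(4,1) = 94, L_eff = 94/255 = 0.368627
t(4,1) = 2.37 - 1.450·0.368627 = 1.835
Σt over all 6·7 pixels = 119889/1700 ≈ 70.5229412
V = pitch²·Σt = 1.95²·119889/1700 = 268.163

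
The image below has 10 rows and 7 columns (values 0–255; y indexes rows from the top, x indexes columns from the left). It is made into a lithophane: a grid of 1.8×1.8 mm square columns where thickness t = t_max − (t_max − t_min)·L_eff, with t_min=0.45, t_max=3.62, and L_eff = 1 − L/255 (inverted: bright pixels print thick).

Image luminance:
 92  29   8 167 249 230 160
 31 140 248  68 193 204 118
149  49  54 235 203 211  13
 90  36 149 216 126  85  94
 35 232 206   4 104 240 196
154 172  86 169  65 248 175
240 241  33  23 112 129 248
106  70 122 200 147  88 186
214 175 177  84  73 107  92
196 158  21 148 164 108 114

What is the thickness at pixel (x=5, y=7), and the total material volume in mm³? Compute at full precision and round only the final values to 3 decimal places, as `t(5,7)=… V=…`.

t(5,7)=1.544 V=485.060

span = t_max - t_min = 3.62 - 0.45 = 3.170
L(5,7) = 88, L_eff = 1 - 88/255 = 0.654902 (inverted)
t(5,7) = 3.62 - 3.170·0.654902 = 1.544
Σt over all 10·7 pixels = 3817603/25500 ≈ 149.7099216
V = pitch²·Σt = 1.8²·3817603/25500 = 485.060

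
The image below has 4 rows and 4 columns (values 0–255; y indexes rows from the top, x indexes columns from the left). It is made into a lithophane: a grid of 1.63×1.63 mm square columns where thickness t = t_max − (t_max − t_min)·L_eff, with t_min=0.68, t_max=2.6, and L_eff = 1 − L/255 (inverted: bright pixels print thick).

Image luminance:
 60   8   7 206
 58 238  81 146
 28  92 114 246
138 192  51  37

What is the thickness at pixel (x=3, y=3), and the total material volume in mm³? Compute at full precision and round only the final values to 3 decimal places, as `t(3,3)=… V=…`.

t(3,3)=0.959 V=62.955

span = t_max - t_min = 2.6 - 0.68 = 1.920
L(3,3) = 37, L_eff = 1 - 37/255 = 0.854902 (inverted)
t(3,3) = 2.6 - 1.920·0.854902 = 0.959
Σt over all 4·4 pixels = 50352/2125 ≈ 23.6950588
V = pitch²·Σt = 1.63²·50352/2125 = 62.955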